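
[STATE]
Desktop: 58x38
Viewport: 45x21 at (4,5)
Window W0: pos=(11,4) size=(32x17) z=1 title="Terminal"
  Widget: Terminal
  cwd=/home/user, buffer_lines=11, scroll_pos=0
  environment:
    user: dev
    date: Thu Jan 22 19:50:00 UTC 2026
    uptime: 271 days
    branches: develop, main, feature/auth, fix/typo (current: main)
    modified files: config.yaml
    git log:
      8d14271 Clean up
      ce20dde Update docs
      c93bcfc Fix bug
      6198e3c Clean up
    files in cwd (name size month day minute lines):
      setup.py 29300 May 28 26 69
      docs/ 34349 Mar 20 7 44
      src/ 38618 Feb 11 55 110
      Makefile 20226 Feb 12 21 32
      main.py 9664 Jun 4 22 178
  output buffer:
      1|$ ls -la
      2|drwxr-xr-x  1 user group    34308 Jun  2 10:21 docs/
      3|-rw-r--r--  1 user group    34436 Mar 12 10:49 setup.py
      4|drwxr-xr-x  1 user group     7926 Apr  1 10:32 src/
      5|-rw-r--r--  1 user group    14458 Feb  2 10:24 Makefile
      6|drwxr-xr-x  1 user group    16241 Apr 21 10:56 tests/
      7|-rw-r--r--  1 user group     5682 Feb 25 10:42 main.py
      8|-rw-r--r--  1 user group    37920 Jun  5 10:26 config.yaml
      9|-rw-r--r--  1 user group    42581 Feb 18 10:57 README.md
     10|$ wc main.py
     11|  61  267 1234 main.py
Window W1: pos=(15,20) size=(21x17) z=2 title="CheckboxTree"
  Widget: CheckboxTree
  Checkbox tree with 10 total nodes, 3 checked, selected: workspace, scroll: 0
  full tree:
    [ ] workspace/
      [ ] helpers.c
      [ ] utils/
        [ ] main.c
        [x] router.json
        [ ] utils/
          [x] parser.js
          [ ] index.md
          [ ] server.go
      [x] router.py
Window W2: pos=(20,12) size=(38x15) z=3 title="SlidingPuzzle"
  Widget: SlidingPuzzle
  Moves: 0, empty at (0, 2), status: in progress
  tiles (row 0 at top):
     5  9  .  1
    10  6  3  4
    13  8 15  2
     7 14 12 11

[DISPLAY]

       ┃ Terminal                     ┃      
       ┠──────────────────────────────┨      
       ┃$ ls -la                      ┃      
       ┃drwxr-xr-x  1 user group    34┃      
       ┃-rw-r--r--  1 user group    34┃      
       ┃drwxr-xr-x  1 user group     7┃      
       ┃-rw-r--r--  1 user group    14┃      
       ┃drwxr-xr┏━━━━━━━━━━━━━━━━━━━━━━━━━━━━
       ┃-rw-r--r┃ SlidingPuzzle              
       ┃-rw-r--r┠────────────────────────────
       ┃-rw-r--r┃┌────┬────┬────┬────┐       
       ┃$ wc mai┃│  5 │  9 │    │  1 │       
       ┃  61  26┃├────┼────┼────┼────┤       
       ┃$ █     ┃│ 10 │  6 │  3 │  4 │       
       ┃        ┃├────┼────┼────┼────┤       
       ┗━━━┏━━━━┃│ 13 │  8 │ 15 │  2 │       
           ┃ Che┃├────┼────┼────┼────┤       
           ┠────┃│  7 │ 14 │ 12 │ 11 │       
           ┃>[-]┃└────┴────┴────┴────┘       
           ┃   [┃Moves: 0                    
           ┃   [┃                            


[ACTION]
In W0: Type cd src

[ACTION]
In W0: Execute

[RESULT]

       ┃ Terminal                     ┃      
       ┠──────────────────────────────┨      
       ┃drwxr-xr-x  1 user group    34┃      
       ┃-rw-r--r--  1 user group    34┃      
       ┃drwxr-xr-x  1 user group     7┃      
       ┃-rw-r--r--  1 user group    14┃      
       ┃drwxr-xr-x  1 user group    16┃      
       ┃-rw-r--r┏━━━━━━━━━━━━━━━━━━━━━━━━━━━━
       ┃-rw-r--r┃ SlidingPuzzle              
       ┃-rw-r--r┠────────────────────────────
       ┃$ wc mai┃┌────┬────┬────┬────┐       
       ┃  61  26┃│  5 │  9 │    │  1 │       
       ┃$ cd src┃├────┼────┼────┼────┤       
       ┃        ┃│ 10 │  6 │  3 │  4 │       
       ┃$ █     ┃├────┼────┼────┼────┤       
       ┗━━━┏━━━━┃│ 13 │  8 │ 15 │  2 │       
           ┃ Che┃├────┼────┼────┼────┤       
           ┠────┃│  7 │ 14 │ 12 │ 11 │       
           ┃>[-]┃└────┴────┴────┴────┘       
           ┃   [┃Moves: 0                    
           ┃   [┃                            


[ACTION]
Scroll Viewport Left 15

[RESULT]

           ┃ Terminal                     ┃  
           ┠──────────────────────────────┨  
           ┃drwxr-xr-x  1 user group    34┃  
           ┃-rw-r--r--  1 user group    34┃  
           ┃drwxr-xr-x  1 user group     7┃  
           ┃-rw-r--r--  1 user group    14┃  
           ┃drwxr-xr-x  1 user group    16┃  
           ┃-rw-r--r┏━━━━━━━━━━━━━━━━━━━━━━━━
           ┃-rw-r--r┃ SlidingPuzzle          
           ┃-rw-r--r┠────────────────────────
           ┃$ wc mai┃┌────┬────┬────┬────┐   
           ┃  61  26┃│  5 │  9 │    │  1 │   
           ┃$ cd src┃├────┼────┼────┼────┤   
           ┃        ┃│ 10 │  6 │  3 │  4 │   
           ┃$ █     ┃├────┼────┼────┼────┤   
           ┗━━━┏━━━━┃│ 13 │  8 │ 15 │  2 │   
               ┃ Che┃├────┼────┼────┼────┤   
               ┠────┃│  7 │ 14 │ 12 │ 11 │   
               ┃>[-]┃└────┴────┴────┴────┘   
               ┃   [┃Moves: 0                
               ┃   [┃                        


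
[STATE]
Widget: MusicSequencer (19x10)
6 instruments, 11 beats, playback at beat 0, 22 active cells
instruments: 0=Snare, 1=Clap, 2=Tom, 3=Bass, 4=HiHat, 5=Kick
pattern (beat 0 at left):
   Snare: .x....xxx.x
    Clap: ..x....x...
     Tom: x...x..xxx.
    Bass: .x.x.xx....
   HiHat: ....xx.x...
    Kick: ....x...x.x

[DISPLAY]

      ▼1234567890  
 Snare·█····███·█  
  Clap··█····█···  
   Tom█···█··███·  
  Bass·█·█·██····  
 HiHat····██·█···  
  Kick····█···█·█  
                   
                   
                   


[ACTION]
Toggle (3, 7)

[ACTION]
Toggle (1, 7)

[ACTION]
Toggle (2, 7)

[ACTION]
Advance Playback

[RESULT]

      0▼234567890  
 Snare·█····███·█  
  Clap··█········  
   Tom█···█···██·  
  Bass·█·█·███···  
 HiHat····██·█···  
  Kick····█···█·█  
                   
                   
                   


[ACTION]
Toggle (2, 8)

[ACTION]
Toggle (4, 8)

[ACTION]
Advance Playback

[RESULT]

      01▼34567890  
 Snare·█····███·█  
  Clap··█········  
   Tom█···█····█·  
  Bass·█·█·███···  
 HiHat····██·██··  
  Kick····█···█·█  
                   
                   
                   


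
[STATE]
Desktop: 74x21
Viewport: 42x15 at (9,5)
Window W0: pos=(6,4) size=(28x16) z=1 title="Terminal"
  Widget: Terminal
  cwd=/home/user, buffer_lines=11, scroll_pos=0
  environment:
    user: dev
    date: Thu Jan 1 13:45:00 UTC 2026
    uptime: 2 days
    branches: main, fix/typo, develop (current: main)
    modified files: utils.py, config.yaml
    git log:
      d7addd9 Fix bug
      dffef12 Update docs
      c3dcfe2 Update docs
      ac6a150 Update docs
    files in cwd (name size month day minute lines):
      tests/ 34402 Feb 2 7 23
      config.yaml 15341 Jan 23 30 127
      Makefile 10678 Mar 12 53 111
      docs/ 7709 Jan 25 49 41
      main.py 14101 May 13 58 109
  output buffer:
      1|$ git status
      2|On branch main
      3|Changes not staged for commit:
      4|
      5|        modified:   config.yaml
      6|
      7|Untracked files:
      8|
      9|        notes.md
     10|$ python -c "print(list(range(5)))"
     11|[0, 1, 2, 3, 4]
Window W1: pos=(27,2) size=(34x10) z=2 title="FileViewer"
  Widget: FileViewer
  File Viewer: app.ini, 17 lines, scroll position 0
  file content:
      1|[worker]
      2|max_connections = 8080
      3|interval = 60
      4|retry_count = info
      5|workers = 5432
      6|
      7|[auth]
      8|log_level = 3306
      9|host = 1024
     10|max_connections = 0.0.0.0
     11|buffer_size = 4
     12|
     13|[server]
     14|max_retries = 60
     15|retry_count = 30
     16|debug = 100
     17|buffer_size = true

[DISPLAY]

erminal           ┃[worker]               
──────────────────┃max_connections = 8080 
git status        ┃interval = 60          
 branch main      ┃retry_count = info     
anges not staged f┃workers = 5432         
                  ┃                       
      modified:   ┗━━━━━━━━━━━━━━━━━━━━━━━
                        ┃                 
tracked files:          ┃                 
                        ┃                 
      notes.md          ┃                 
python -c "print(list(ra┃                 
, 1, 2, 3, 4]           ┃                 
█                       ┃                 
━━━━━━━━━━━━━━━━━━━━━━━━┛                 


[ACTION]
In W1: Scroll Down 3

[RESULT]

erminal           ┃retry_count = info     
──────────────────┃workers = 5432         
git status        ┃                       
 branch main      ┃[auth]                 
anges not staged f┃log_level = 3306       
                  ┃host = 1024            
      modified:   ┗━━━━━━━━━━━━━━━━━━━━━━━
                        ┃                 
tracked files:          ┃                 
                        ┃                 
      notes.md          ┃                 
python -c "print(list(ra┃                 
, 1, 2, 3, 4]           ┃                 
█                       ┃                 
━━━━━━━━━━━━━━━━━━━━━━━━┛                 


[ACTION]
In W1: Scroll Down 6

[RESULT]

erminal           ┃max_connections = 0.0.0
──────────────────┃buffer_size = 4        
git status        ┃                       
 branch main      ┃[server]               
anges not staged f┃max_retries = 60       
                  ┃retry_count = 30       
      modified:   ┗━━━━━━━━━━━━━━━━━━━━━━━
                        ┃                 
tracked files:          ┃                 
                        ┃                 
      notes.md          ┃                 
python -c "print(list(ra┃                 
, 1, 2, 3, 4]           ┃                 
█                       ┃                 
━━━━━━━━━━━━━━━━━━━━━━━━┛                 


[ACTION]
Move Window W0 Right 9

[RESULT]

      ┃ Terminal  ┃max_connections = 0.0.0
      ┠───────────┃buffer_size = 4        
      ┃$ git statu┃                       
      ┃On branch m┃[server]               
      ┃Changes not┃max_retries = 60       
      ┃           ┃retry_count = 30       
      ┃        mod┗━━━━━━━━━━━━━━━━━━━━━━━
      ┃                          ┃        
      ┃Untracked files:          ┃        
      ┃                          ┃        
      ┃        notes.md          ┃        
      ┃$ python -c "print(list(ra┃        
      ┃[0, 1, 2, 3, 4]           ┃        
      ┃$ █                       ┃        
      ┗━━━━━━━━━━━━━━━━━━━━━━━━━━┛        


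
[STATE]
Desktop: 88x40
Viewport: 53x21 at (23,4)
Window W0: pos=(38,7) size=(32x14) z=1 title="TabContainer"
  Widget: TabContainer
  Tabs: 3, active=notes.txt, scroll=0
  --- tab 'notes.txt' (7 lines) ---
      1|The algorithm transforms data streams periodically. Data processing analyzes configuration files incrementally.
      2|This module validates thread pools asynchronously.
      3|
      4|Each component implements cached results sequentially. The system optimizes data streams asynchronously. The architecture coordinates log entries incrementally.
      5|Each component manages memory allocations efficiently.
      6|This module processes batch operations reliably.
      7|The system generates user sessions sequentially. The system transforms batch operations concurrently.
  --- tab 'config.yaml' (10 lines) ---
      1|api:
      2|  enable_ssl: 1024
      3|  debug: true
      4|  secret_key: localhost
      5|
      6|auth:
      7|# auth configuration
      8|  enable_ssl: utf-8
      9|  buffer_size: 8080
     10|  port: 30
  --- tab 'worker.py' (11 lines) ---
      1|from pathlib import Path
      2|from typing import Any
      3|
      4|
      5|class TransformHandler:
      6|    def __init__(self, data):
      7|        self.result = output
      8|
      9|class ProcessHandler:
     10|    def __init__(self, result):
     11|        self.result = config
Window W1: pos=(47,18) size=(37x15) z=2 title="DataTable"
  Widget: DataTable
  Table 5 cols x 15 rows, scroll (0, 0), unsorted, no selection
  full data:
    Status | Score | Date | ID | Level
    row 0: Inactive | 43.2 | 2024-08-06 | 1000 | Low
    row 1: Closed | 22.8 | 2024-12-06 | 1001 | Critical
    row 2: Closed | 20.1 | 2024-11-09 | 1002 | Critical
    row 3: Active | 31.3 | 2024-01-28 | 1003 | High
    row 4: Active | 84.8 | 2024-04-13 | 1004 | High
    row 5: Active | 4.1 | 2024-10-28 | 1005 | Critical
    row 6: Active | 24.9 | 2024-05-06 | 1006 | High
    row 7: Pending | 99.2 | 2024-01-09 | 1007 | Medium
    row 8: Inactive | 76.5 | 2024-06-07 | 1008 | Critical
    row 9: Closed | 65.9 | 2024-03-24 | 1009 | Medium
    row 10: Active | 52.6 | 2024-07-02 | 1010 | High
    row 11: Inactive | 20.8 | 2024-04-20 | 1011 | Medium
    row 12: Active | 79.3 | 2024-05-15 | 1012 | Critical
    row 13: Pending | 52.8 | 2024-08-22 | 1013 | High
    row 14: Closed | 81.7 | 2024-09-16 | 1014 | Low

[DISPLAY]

                                                     
                                                     
                                                     
               ┏━━━━━━━━━━━━━━━━━━━━━━━━━━━━━━┓      
               ┃ TabContainer                 ┃      
               ┠──────────────────────────────┨      
               ┃[notes.txt]│ config.yaml │ wor┃      
               ┃──────────────────────────────┃      
               ┃The algorithm transforms data ┃      
               ┃This module validates thread p┃      
               ┃                              ┃      
               ┃Each component implements cach┃      
               ┃Each component manages memory ┃      
               ┃This module processes batch op┃      
               ┃The syst┏━━━━━━━━━━━━━━━━━━━━━━━━━━━━
               ┃        ┃ DataTable                  
               ┗━━━━━━━━┠────────────────────────────
                        ┃Status  │Score│Date      │ID
                        ┃────────┼─────┼──────────┼──
                        ┃Inactive│43.2 │2024-08-06│10
                        ┃Closed  │22.8 │2024-12-06│10


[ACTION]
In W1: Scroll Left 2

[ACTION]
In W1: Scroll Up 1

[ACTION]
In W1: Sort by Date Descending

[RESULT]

                                                     
                                                     
                                                     
               ┏━━━━━━━━━━━━━━━━━━━━━━━━━━━━━━┓      
               ┃ TabContainer                 ┃      
               ┠──────────────────────────────┨      
               ┃[notes.txt]│ config.yaml │ wor┃      
               ┃──────────────────────────────┃      
               ┃The algorithm transforms data ┃      
               ┃This module validates thread p┃      
               ┃                              ┃      
               ┃Each component implements cach┃      
               ┃Each component manages memory ┃      
               ┃This module processes batch op┃      
               ┃The syst┏━━━━━━━━━━━━━━━━━━━━━━━━━━━━
               ┃        ┃ DataTable                  
               ┗━━━━━━━━┠────────────────────────────
                        ┃Status  │Score│Date     ▼│ID
                        ┃────────┼─────┼──────────┼──
                        ┃Closed  │22.8 │2024-12-06│10
                        ┃Closed  │20.1 │2024-11-09│10


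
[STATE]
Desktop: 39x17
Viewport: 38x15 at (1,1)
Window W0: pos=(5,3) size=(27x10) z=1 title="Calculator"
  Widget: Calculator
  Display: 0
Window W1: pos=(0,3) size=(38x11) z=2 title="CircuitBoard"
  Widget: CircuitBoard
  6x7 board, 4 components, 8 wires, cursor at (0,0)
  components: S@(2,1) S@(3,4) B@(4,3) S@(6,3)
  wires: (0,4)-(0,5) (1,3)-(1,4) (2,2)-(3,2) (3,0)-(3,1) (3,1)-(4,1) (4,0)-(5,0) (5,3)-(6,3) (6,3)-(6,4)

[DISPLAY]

                                      
                                      
━━━━━━━━━━━━━━━━━━━━━━━━━━━━━━━━━━━━┓ 
 CircuitBoard                       ┃ 
────────────────────────────────────┨ 
   0 1 2 3 4 5                      ┃ 
0  [.]              · ─ ·           ┃ 
                                    ┃ 
1               · ─ ·               ┃ 
                                    ┃ 
2       S   ·                       ┃ 
            │                       ┃ 
━━━━━━━━━━━━━━━━━━━━━━━━━━━━━━━━━━━━┛ 
                                      
                                      


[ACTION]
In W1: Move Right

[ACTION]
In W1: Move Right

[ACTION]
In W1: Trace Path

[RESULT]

                                      
                                      
━━━━━━━━━━━━━━━━━━━━━━━━━━━━━━━━━━━━┓ 
 CircuitBoard                       ┃ 
────────────────────────────────────┨ 
   0 1 2 3 4 5                      ┃ 
0          [.]      · ─ ·           ┃ 
                                    ┃ 
1               · ─ ·               ┃ 
                                    ┃ 
2       S   ·                       ┃ 
            │                       ┃ 
━━━━━━━━━━━━━━━━━━━━━━━━━━━━━━━━━━━━┛ 
                                      
                                      


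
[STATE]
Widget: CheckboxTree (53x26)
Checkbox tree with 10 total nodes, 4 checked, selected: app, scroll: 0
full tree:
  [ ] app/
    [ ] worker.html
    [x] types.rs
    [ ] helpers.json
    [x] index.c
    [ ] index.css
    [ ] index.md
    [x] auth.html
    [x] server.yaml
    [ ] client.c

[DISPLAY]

>[-] app/                                            
   [ ] worker.html                                   
   [x] types.rs                                      
   [ ] helpers.json                                  
   [x] index.c                                       
   [ ] index.css                                     
   [ ] index.md                                      
   [x] auth.html                                     
   [x] server.yaml                                   
   [ ] client.c                                      
                                                     
                                                     
                                                     
                                                     
                                                     
                                                     
                                                     
                                                     
                                                     
                                                     
                                                     
                                                     
                                                     
                                                     
                                                     
                                                     


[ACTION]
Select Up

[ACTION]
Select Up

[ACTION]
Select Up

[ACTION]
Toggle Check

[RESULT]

>[x] app/                                            
   [x] worker.html                                   
   [x] types.rs                                      
   [x] helpers.json                                  
   [x] index.c                                       
   [x] index.css                                     
   [x] index.md                                      
   [x] auth.html                                     
   [x] server.yaml                                   
   [x] client.c                                      
                                                     
                                                     
                                                     
                                                     
                                                     
                                                     
                                                     
                                                     
                                                     
                                                     
                                                     
                                                     
                                                     
                                                     
                                                     
                                                     


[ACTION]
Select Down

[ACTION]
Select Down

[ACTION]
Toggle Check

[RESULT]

 [-] app/                                            
   [x] worker.html                                   
>  [ ] types.rs                                      
   [x] helpers.json                                  
   [x] index.c                                       
   [x] index.css                                     
   [x] index.md                                      
   [x] auth.html                                     
   [x] server.yaml                                   
   [x] client.c                                      
                                                     
                                                     
                                                     
                                                     
                                                     
                                                     
                                                     
                                                     
                                                     
                                                     
                                                     
                                                     
                                                     
                                                     
                                                     
                                                     


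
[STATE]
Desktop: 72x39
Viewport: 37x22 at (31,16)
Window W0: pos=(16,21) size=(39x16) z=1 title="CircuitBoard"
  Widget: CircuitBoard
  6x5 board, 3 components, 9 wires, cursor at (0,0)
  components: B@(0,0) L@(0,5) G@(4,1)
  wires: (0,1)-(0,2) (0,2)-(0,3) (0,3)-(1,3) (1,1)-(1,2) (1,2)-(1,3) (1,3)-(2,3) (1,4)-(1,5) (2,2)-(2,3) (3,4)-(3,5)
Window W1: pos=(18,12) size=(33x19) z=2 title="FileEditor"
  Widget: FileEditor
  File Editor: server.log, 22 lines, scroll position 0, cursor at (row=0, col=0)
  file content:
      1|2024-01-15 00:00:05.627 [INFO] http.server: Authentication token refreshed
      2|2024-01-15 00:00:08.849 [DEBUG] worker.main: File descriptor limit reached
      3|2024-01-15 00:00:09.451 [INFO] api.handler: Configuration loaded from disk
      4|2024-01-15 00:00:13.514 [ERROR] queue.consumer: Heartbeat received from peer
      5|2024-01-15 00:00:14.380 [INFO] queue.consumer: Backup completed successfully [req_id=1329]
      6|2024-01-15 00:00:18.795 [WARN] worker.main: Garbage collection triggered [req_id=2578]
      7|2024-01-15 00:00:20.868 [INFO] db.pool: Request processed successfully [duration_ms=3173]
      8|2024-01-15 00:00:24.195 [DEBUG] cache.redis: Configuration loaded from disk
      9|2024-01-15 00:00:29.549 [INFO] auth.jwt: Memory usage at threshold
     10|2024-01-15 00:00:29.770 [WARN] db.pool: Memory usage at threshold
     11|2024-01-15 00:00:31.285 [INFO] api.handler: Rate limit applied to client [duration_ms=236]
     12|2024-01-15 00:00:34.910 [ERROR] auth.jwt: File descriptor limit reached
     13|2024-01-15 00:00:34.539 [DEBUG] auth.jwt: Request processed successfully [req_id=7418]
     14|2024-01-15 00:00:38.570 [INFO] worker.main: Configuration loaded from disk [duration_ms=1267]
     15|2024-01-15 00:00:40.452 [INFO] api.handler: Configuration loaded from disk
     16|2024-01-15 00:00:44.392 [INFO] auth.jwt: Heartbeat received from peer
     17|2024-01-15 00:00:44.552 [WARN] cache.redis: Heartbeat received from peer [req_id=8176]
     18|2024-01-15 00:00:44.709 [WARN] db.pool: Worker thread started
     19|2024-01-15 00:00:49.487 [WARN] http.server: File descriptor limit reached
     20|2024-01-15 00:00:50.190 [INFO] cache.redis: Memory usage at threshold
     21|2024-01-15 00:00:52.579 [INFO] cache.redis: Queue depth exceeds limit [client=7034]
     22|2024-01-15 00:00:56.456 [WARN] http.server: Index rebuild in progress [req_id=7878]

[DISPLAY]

0:00:08.849 [DEBUG█┃                 
0:00:09.451 [INFO]░┃                 
0:00:13.514 [ERROR░┃                 
0:00:14.380 [INFO]░┃                 
0:00:18.795 [WARN]░┃                 
0:00:20.868 [INFO]░┃━━━┓             
0:00:24.195 [DEBUG░┃   ┃             
0:00:29.549 [INFO]░┃───┨             
0:00:29.770 [WARN]░┃   ┃             
0:00:31.285 [INFO]░┃   ┃             
0:00:34.910 [ERROR░┃   ┃             
0:00:34.539 [DEBUG░┃   ┃             
0:00:38.570 [INFO]░┃   ┃             
0:00:40.452 [INFO]▼┃   ┃             
━━━━━━━━━━━━━━━━━━━┛   ┃             
      · ─ ·            ┃             
                       ┃             
                       ┃             
                       ┃             
                       ┃             
━━━━━━━━━━━━━━━━━━━━━━━┛             
                                     


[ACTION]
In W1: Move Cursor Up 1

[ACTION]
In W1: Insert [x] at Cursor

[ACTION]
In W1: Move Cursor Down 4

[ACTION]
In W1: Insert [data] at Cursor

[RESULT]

0:00:08.849 [DEBUG█┃                 
0:00:09.451 [INFO]░┃                 
0:00:13.514 [ERROR░┃                 
15 00:00:14.380 [I░┃                 
0:00:18.795 [WARN]░┃                 
0:00:20.868 [INFO]░┃━━━┓             
0:00:24.195 [DEBUG░┃   ┃             
0:00:29.549 [INFO]░┃───┨             
0:00:29.770 [WARN]░┃   ┃             
0:00:31.285 [INFO]░┃   ┃             
0:00:34.910 [ERROR░┃   ┃             
0:00:34.539 [DEBUG░┃   ┃             
0:00:38.570 [INFO]░┃   ┃             
0:00:40.452 [INFO]▼┃   ┃             
━━━━━━━━━━━━━━━━━━━┛   ┃             
      · ─ ·            ┃             
                       ┃             
                       ┃             
                       ┃             
                       ┃             
━━━━━━━━━━━━━━━━━━━━━━━┛             
                                     


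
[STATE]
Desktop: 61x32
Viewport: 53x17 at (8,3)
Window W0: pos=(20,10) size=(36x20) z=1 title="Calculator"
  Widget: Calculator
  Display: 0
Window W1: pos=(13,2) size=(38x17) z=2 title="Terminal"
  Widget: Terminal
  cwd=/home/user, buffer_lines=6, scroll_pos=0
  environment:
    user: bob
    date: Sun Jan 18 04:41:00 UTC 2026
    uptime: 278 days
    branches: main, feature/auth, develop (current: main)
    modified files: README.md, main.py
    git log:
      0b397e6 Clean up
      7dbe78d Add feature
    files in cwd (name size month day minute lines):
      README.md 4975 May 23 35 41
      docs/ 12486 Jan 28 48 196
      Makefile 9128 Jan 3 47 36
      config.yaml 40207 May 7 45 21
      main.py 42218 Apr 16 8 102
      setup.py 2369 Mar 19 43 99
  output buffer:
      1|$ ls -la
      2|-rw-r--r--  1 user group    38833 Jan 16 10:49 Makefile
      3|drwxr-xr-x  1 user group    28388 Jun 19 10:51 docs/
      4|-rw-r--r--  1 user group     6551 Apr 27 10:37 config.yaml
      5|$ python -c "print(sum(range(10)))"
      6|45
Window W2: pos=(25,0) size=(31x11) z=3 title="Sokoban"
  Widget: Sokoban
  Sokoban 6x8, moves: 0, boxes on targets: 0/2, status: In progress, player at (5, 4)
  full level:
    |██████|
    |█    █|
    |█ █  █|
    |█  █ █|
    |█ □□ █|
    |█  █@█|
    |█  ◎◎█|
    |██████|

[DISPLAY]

     ┃ Terminal  ┃██████                       ┃     
     ┠───────────┃█    █                       ┃     
     ┃$ ls -la   ┃█ █  █                       ┃     
     ┃-rw-r--r-- ┃█  █ █                       ┃     
     ┃drwxr-xr-x ┃█ □□ █                       ┃     
     ┃-rw-r--r-- ┃█  █@█                       ┃     
     ┃$ python -c┃█  ◎◎█                       ┃     
     ┃45         ┗━━━━━━━━━━━━━━━━━━━━━━━━━━━━━┛     
     ┃$ █                                 ┃    ┃     
     ┃                                    ┃────┨     
     ┃                                    ┃   0┃     
     ┃                                    ┃    ┃     
     ┃                                    ┃    ┃     
     ┃                                    ┃    ┃     
     ┃                                    ┃    ┃     
     ┗━━━━━━━━━━━━━━━━━━━━━━━━━━━━━━━━━━━━┛    ┃     
            ┃│ 1 │ 2 │ 3 │ - │                 ┃     


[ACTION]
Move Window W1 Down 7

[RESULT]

                 ┃██████                       ┃     
                 ┃█    █                       ┃     
                 ┃█ █  █                       ┃     
                 ┃█  █ █                       ┃     
                 ┃█ □□ █                       ┃     
                 ┃█  █@█                       ┃     
     ┏━━━━━━━━━━━┃█  ◎◎█                       ┃     
     ┃ Terminal  ┗━━━━━━━━━━━━━━━━━━━━━━━━━━━━━┛     
     ┠────────────────────────────────────┨    ┃     
     ┃$ ls -la                            ┃────┨     
     ┃-rw-r--r--  1 user group    38833 Ja┃   0┃     
     ┃drwxr-xr-x  1 user group    28388 Ju┃    ┃     
     ┃-rw-r--r--  1 user group     6551 Ap┃    ┃     
     ┃$ python -c "print(sum(range(10)))" ┃    ┃     
     ┃45                                  ┃    ┃     
     ┃$ █                                 ┃    ┃     
     ┃                                    ┃    ┃     


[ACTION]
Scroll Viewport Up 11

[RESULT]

                 ┏━━━━━━━━━━━━━━━━━━━━━━━━━━━━━┓     
                 ┃ Sokoban                     ┃     
                 ┠─────────────────────────────┨     
                 ┃██████                       ┃     
                 ┃█    █                       ┃     
                 ┃█ █  █                       ┃     
                 ┃█  █ █                       ┃     
                 ┃█ □□ █                       ┃     
                 ┃█  █@█                       ┃     
     ┏━━━━━━━━━━━┃█  ◎◎█                       ┃     
     ┃ Terminal  ┗━━━━━━━━━━━━━━━━━━━━━━━━━━━━━┛     
     ┠────────────────────────────────────┨    ┃     
     ┃$ ls -la                            ┃────┨     
     ┃-rw-r--r--  1 user group    38833 Ja┃   0┃     
     ┃drwxr-xr-x  1 user group    28388 Ju┃    ┃     
     ┃-rw-r--r--  1 user group     6551 Ap┃    ┃     
     ┃$ python -c "print(sum(range(10)))" ┃    ┃     


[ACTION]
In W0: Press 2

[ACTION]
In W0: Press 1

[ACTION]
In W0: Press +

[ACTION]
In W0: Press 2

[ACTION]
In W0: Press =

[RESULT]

                 ┏━━━━━━━━━━━━━━━━━━━━━━━━━━━━━┓     
                 ┃ Sokoban                     ┃     
                 ┠─────────────────────────────┨     
                 ┃██████                       ┃     
                 ┃█    █                       ┃     
                 ┃█ █  █                       ┃     
                 ┃█  █ █                       ┃     
                 ┃█ □□ █                       ┃     
                 ┃█  █@█                       ┃     
     ┏━━━━━━━━━━━┃█  ◎◎█                       ┃     
     ┃ Terminal  ┗━━━━━━━━━━━━━━━━━━━━━━━━━━━━━┛     
     ┠────────────────────────────────────┨    ┃     
     ┃$ ls -la                            ┃────┨     
     ┃-rw-r--r--  1 user group    38833 Ja┃  23┃     
     ┃drwxr-xr-x  1 user group    28388 Ju┃    ┃     
     ┃-rw-r--r--  1 user group     6551 Ap┃    ┃     
     ┃$ python -c "print(sum(range(10)))" ┃    ┃     


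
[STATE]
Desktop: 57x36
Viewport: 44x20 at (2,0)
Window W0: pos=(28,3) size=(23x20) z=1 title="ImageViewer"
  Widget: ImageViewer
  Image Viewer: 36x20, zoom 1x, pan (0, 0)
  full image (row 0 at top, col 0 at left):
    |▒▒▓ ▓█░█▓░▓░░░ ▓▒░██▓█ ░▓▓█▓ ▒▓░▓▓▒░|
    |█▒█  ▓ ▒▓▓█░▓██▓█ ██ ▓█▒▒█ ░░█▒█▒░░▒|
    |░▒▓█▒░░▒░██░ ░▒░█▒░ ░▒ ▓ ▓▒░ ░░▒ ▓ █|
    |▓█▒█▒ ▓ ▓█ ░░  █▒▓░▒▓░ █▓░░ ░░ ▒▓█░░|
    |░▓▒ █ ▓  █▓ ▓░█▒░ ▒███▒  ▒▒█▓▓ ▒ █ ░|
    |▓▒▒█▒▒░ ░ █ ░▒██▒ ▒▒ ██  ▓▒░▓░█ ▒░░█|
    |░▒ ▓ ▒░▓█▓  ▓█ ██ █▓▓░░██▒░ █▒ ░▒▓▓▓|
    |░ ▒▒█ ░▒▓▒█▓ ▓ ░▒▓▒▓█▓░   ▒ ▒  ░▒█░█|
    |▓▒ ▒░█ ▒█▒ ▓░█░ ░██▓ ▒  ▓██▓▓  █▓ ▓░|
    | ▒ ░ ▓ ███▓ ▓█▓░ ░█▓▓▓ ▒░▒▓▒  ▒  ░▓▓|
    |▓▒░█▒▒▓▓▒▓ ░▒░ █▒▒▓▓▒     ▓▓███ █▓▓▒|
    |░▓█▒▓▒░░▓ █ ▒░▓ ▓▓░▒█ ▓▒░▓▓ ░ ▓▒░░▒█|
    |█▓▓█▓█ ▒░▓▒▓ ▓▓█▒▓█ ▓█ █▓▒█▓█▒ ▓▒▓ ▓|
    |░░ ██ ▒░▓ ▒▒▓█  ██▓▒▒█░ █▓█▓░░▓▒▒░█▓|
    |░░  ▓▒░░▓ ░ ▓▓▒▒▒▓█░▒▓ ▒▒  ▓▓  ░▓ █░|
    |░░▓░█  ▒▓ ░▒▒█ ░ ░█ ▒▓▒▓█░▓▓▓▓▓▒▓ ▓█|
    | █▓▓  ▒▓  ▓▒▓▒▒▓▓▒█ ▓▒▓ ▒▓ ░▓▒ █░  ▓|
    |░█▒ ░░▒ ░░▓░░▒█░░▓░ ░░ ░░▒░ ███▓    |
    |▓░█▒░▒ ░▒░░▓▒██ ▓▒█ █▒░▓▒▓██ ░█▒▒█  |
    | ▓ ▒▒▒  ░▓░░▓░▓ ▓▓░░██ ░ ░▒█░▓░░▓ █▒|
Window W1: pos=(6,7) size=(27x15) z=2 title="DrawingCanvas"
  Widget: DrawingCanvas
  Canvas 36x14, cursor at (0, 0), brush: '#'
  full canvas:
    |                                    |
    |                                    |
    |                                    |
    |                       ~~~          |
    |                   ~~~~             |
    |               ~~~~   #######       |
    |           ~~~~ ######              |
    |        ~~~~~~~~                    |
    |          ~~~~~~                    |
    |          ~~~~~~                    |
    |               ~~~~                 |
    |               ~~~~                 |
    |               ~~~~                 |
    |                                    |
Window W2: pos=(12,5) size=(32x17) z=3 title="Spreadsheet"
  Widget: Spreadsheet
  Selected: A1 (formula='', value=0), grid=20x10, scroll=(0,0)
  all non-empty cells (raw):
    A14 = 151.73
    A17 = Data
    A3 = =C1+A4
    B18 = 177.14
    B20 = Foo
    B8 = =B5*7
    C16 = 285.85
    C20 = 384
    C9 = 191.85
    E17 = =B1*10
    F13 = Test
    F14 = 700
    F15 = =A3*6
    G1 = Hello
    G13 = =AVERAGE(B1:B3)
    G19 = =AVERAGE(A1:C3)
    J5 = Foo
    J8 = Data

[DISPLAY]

                                            
                                            
                                            
                          ┏━━━━━━━━━━━━━━━━━
                          ┃ ImageViewer     
          ┏━━━━━━━━━━━━━━━━━━━━━━━━━━━━━━┓──
          ┃ Spreadsheet                  ┃▓▒
    ┏━━━━━┠──────────────────────────────┨▓█
    ┃ Draw┃A1:                           ┃░█
    ┠─────┃       A       B       C      ┃█▒
    ┃+    ┃------------------------------┃▒░
    ┃     ┃  1      [0]       0       0  ┃█▒
    ┃     ┃  2        0       0       0  ┃██
    ┃     ┃  3        0       0       0  ┃░▒
    ┃     ┃  4        0       0       0  ┃ ░
    ┃     ┃  5        0       0       0  ┃░ 
    ┃     ┃  6        0       0       0  ┃█▒
    ┃     ┃  7        0       0       0  ┃ ▓
    ┃     ┃  8        0       0       0  ┃█▒
    ┃     ┃  9        0       0  191.85  ┃ █


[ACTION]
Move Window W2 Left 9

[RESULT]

                                            
                                            
                                            
                          ┏━━━━━━━━━━━━━━━━━
                          ┃ ImageViewer     
 ┏━━━━━━━━━━━━━━━━━━━━━━━━━━━━━━┓───────────
 ┃ Spreadsheet                  ┃░█▓░▓░░░ ▓▒
 ┠──────────────────────────────┨ ▒▓▓█░▓██▓█
 ┃A1:                           ┃░▒░██░ ░▒░█
 ┃       A       B       C      ┃▓ ▓█ ░░  █▒
 ┃------------------------------┃▓  █▓ ▓░█▒░
 ┃  1      [0]       0       0  ┃░ ░ █ ░▒██▒
 ┃  2        0       0       0  ┃░▓█▓  ▓█ ██
 ┃  3        0       0       0  ┃░▒▓▒█▓ ▓ ░▒
 ┃  4        0       0       0  ┃ ▒█▒ ▓░█░ ░
 ┃  5        0       0       0  ┃ ███▓ ▓█▓░ 
 ┃  6        0       0       0  ┃▓▓▒▓ ░▒░ █▒
 ┃  7        0       0       0  ┃░░▓ █ ▒░▓ ▓
 ┃  8        0       0       0  ┃ ▒░▓▒▓ ▓▓█▒
 ┃  9        0       0  191.85  ┃▒░▓ ▒▒▓█  █


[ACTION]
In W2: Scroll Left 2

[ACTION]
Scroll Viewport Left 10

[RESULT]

                                            
                                            
                                            
                            ┏━━━━━━━━━━━━━━━
                            ┃ ImageViewer   
   ┏━━━━━━━━━━━━━━━━━━━━━━━━━━━━━━┓─────────
   ┃ Spreadsheet                  ┃░█▓░▓░░░ 
   ┠──────────────────────────────┨ ▒▓▓█░▓██
   ┃A1:                           ┃░▒░██░ ░▒
   ┃       A       B       C      ┃▓ ▓█ ░░  
   ┃------------------------------┃▓  █▓ ▓░█
   ┃  1      [0]       0       0  ┃░ ░ █ ░▒█
   ┃  2        0       0       0  ┃░▓█▓  ▓█ 
   ┃  3        0       0       0  ┃░▒▓▒█▓ ▓ 
   ┃  4        0       0       0  ┃ ▒█▒ ▓░█░
   ┃  5        0       0       0  ┃ ███▓ ▓█▓
   ┃  6        0       0       0  ┃▓▓▒▓ ░▒░ 
   ┃  7        0       0       0  ┃░░▓ █ ▒░▓
   ┃  8        0       0       0  ┃ ▒░▓▒▓ ▓▓
   ┃  9        0       0  191.85  ┃▒░▓ ▒▒▓█ 


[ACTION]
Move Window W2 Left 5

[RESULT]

                                            
                                            
                                            
                            ┏━━━━━━━━━━━━━━━
                            ┃ ImageViewer   
┏━━━━━━━━━━━━━━━━━━━━━━━━━━━━━━┓────────────
┃ Spreadsheet                  ┃ ▓█░█▓░▓░░░ 
┠──────────────────────────────┨┓ ▓ ▒▓▓█░▓██
┃A1:                           ┃┃▒░░▒░██░ ░▒
┃       A       B       C      ┃┨▒ ▓ ▓█ ░░  
┃------------------------------┃┃█ ▓  █▓ ▓░█
┃  1      [0]       0       0  ┃┃▒▒░ ░ █ ░▒█
┃  2        0       0       0  ┃┃ ▒░▓█▓  ▓█ 
┃  3        0       0       0  ┃┃█ ░▒▓▒█▓ ▓ 
┃  4        0       0       0  ┃┃░█ ▒█▒ ▓░█░
┃  5        0       0       0  ┃┃ ▓ ███▓ ▓█▓
┃  6        0       0       0  ┃┃▒▒▓▓▒▓ ░▒░ 
┃  7        0       0       0  ┃┃▓▒░░▓ █ ▒░▓
┃  8        0       0       0  ┃┃▓█ ▒░▓▒▓ ▓▓
┃  9        0       0  191.85  ┃┃█ ▒░▓ ▒▒▓█ 
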